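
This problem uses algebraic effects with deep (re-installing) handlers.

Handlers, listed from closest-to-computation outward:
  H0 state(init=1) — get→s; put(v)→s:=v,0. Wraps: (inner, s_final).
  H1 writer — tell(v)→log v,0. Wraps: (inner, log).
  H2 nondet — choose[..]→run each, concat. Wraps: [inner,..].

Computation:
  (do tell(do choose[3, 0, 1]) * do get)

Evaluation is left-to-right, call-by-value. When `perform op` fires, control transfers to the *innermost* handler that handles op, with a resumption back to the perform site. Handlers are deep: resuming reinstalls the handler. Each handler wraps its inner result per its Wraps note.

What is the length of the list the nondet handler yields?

Step-by-step:
choose[3, 0, 1] @ H2
  branch[0] choose=3:
    tell(3) @ H1 ⇒ log+=3
    get @ H0 ⇒ 1
    H0 returns (0, 1)
    H1 returns ((0, 1), (3))
    H2 returns [((0, 1), (3))]
  branch[1] choose=0:
    tell(0) @ H1 ⇒ log+=0
    get @ H0 ⇒ 1
    H0 returns (0, 1)
    H1 returns ((0, 1), (0))
    H2 returns [((0, 1), (0))]
  branch[2] choose=1:
    tell(1) @ H1 ⇒ log+=1
    get @ H0 ⇒ 1
    H0 returns (0, 1)
    H1 returns ((0, 1), (1))
    H2 returns [((0, 1), (1))]
= [((0, 1), (3)), ((0, 1), (0)), ((0, 1), (1))]

Answer: 3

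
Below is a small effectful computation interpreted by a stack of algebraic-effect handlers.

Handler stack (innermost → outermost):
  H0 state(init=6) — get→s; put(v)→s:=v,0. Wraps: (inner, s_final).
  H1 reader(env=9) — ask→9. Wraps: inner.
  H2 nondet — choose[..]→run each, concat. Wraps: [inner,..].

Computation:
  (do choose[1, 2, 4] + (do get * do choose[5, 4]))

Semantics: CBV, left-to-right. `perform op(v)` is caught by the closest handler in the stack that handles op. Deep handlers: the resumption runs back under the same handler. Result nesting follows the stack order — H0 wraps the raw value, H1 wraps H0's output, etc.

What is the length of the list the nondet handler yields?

Working:
choose[1, 2, 4] @ H2
  branch[0] choose=1:
    get @ H0 ⇒ 6
    choose[5, 4] @ H2
      branch[0] choose=5:
        H0 returns (31, 6)
        H1 returns (31, 6)
        H2 returns [(31, 6)]
      branch[1] choose=4:
        H0 returns (25, 6)
        H1 returns (25, 6)
        H2 returns [(25, 6)]
  branch[1] choose=2:
    get @ H0 ⇒ 6
    choose[5, 4] @ H2
      branch[0] choose=5:
        H0 returns (32, 6)
        H1 returns (32, 6)
        H2 returns [(32, 6)]
      branch[1] choose=4:
        H0 returns (26, 6)
        H1 returns (26, 6)
        H2 returns [(26, 6)]
  branch[2] choose=4:
    get @ H0 ⇒ 6
    choose[5, 4] @ H2
      branch[0] choose=5:
        H0 returns (34, 6)
        H1 returns (34, 6)
        H2 returns [(34, 6)]
      branch[1] choose=4:
        H0 returns (28, 6)
        H1 returns (28, 6)
        H2 returns [(28, 6)]
= [(31, 6), (25, 6), (32, 6), (26, 6), (34, 6), (28, 6)]

Answer: 6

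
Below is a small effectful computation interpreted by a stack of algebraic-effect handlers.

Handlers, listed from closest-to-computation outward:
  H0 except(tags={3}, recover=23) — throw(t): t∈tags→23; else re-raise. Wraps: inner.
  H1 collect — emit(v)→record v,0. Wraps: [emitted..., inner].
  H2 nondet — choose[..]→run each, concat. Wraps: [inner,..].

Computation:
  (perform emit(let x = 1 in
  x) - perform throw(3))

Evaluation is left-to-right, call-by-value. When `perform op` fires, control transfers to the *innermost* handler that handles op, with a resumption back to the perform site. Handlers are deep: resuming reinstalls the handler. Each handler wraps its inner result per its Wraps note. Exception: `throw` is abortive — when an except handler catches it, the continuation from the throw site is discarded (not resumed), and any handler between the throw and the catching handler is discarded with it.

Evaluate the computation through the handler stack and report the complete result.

Answer: [[1, 23]]

Working:
emit(1) @ H1 ⇒ out+=1
throw(3) @ H0 caught ⇒ 23
H1 returns [1, 23]
H2 returns [[1, 23]]
= [[1, 23]]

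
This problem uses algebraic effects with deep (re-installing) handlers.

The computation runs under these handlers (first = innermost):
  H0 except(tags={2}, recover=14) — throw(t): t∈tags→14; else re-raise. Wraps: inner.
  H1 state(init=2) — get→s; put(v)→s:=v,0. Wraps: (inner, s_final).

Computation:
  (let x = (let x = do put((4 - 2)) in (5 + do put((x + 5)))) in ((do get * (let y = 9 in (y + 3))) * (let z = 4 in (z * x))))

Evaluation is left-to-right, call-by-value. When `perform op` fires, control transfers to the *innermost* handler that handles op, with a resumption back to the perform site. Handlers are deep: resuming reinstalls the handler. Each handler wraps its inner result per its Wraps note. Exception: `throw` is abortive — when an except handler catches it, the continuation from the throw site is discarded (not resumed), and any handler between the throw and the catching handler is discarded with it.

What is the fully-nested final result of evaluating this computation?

Answer: (1200, 5)

Step-by-step:
put(2) @ H1 ⇒ s:=2
put(5) @ H1 ⇒ s:=5
get @ H1 ⇒ 5
H0 returns 1200
H1 returns (1200, 5)
= (1200, 5)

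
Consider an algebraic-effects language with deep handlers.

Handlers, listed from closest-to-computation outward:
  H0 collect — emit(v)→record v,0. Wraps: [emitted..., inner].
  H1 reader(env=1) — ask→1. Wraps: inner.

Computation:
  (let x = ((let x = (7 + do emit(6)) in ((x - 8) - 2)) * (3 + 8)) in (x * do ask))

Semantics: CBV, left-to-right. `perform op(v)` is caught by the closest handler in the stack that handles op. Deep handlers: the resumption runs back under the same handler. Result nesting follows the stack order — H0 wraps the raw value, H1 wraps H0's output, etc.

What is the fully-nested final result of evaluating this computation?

Step-by-step:
emit(6) @ H0 ⇒ out+=6
ask @ H1 ⇒ 1
H0 returns [6, -33]
H1 returns [6, -33]
= [6, -33]

Answer: [6, -33]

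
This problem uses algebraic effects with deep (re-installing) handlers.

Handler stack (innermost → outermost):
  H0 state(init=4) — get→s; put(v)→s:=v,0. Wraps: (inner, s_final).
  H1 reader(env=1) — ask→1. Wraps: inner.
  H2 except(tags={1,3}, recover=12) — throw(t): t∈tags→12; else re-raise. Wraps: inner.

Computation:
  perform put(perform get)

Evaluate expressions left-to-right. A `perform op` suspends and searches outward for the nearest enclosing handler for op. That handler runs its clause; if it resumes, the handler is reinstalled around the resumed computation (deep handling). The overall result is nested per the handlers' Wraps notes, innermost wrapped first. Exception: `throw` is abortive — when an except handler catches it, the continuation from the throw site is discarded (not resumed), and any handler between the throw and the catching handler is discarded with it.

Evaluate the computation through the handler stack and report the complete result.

Evaluation trace:
get @ H0 ⇒ 4
put(4) @ H0 ⇒ s:=4
H0 returns (0, 4)
H1 returns (0, 4)
H2 returns (0, 4)
= (0, 4)

Answer: (0, 4)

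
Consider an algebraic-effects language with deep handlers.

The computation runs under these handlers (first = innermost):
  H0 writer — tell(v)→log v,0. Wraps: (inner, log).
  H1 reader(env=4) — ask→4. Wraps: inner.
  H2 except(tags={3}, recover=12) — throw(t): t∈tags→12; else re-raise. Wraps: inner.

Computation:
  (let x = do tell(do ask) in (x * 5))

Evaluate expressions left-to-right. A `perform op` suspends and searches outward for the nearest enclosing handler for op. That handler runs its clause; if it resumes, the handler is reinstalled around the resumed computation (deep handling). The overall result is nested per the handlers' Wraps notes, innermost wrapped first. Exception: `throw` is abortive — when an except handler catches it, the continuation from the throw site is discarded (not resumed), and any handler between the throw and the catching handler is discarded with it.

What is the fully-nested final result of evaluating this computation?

Answer: (0, (4))

Working:
ask @ H1 ⇒ 4
tell(4) @ H0 ⇒ log+=4
H0 returns (0, (4))
H1 returns (0, (4))
H2 returns (0, (4))
= (0, (4))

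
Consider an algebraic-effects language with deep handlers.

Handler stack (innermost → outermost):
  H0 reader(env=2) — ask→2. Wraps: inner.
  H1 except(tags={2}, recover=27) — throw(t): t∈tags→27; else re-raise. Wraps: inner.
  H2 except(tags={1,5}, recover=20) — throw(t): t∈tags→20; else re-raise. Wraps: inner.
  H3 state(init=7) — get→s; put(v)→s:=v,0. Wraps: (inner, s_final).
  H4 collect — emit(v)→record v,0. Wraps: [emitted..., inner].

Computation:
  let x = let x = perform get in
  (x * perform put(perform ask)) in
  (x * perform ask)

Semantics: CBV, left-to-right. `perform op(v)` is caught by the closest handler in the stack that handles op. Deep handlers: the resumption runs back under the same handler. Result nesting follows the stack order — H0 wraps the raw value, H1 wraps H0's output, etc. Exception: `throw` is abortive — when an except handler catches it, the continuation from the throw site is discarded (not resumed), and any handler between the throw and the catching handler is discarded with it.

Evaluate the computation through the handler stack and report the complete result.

Answer: [(0, 2)]

Working:
get @ H3 ⇒ 7
ask @ H0 ⇒ 2
put(2) @ H3 ⇒ s:=2
ask @ H0 ⇒ 2
H0 returns 0
H1 returns 0
H2 returns 0
H3 returns (0, 2)
H4 returns [(0, 2)]
= [(0, 2)]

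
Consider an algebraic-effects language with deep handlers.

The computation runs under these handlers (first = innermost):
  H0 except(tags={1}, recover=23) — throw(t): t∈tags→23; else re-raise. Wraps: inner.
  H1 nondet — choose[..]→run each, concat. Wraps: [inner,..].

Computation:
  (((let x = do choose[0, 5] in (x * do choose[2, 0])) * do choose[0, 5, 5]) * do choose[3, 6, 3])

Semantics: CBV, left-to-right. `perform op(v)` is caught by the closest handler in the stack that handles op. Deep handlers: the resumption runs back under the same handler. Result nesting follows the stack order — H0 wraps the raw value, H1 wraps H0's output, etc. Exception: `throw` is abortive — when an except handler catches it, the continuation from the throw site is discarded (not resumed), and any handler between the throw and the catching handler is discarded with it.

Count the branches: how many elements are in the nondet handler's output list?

Answer: 36

Evaluation trace:
choose[0, 5] @ H1
  branch[0] choose=0:
    choose[2, 0] @ H1
      branch[0] choose=2:
        choose[0, 5, 5] @ H1
          branch[0] choose=0:
            choose[3, 6, 3] @ H1
              branch[0] choose=3:
                H0 returns 0
                H1 returns [0]
              branch[1] choose=6:
                H0 returns 0
                H1 returns [0]
              branch[2] choose=3:
                H0 returns 0
                H1 returns [0]
          branch[1] choose=5:
            choose[3, 6, 3] @ H1
              branch[0] choose=3:
                H0 returns 0
                H1 returns [0]
              branch[1] choose=6:
                H0 returns 0
                H1 returns [0]
              branch[2] choose=3:
                H0 returns 0
                H1 returns [0]
          branch[2] choose=5:
            choose[3, 6, 3] @ H1
              branch[0] choose=3:
                H0 returns 0
                H1 returns [0]
              branch[1] choose=6:
                H0 returns 0
                H1 returns [0]
              branch[2] choose=3:
                H0 returns 0
                H1 returns [0]
      branch[1] choose=0:
        choose[0, 5, 5] @ H1
          branch[0] choose=0:
            choose[3, 6, 3] @ H1
              branch[0] choose=3:
                H0 returns 0
                H1 returns [0]
              branch[1] choose=6:
                H0 returns 0
                H1 returns [0]
              branch[2] choose=3:
                H0 returns 0
                H1 returns [0]
          branch[1] choose=5:
            choose[3, 6, 3] @ H1
              branch[0] choose=3:
                H0 returns 0
                H1 returns [0]
              branch[1] choose=6:
                H0 returns 0
                H1 returns [0]
              branch[2] choose=3:
                H0 returns 0
                H1 returns [0]
          branch[2] choose=5:
            choose[3, 6, 3] @ H1
              branch[0] choose=3:
                H0 returns 0
                H1 returns [0]
              branch[1] choose=6:
                H0 returns 0
                H1 returns [0]
              branch[2] choose=3:
                H0 returns 0
                H1 returns [0]
  branch[1] choose=5:
    choose[2, 0] @ H1
      branch[0] choose=2:
        choose[0, 5, 5] @ H1
          branch[0] choose=0:
            choose[3, 6, 3] @ H1
              branch[0] choose=3:
                H0 returns 0
                H1 returns [0]
              branch[1] choose=6:
                H0 returns 0
                H1 returns [0]
              branch[2] choose=3:
                H0 returns 0
                H1 returns [0]
          branch[1] choose=5:
            choose[3, 6, 3] @ H1
              branch[0] choose=3:
                H0 returns 150
                H1 returns [150]
              branch[1] choose=6:
                H0 returns 300
                H1 returns [300]
              branch[2] choose=3:
                H0 returns 150
                H1 returns [150]
          branch[2] choose=5:
            choose[3, 6, 3] @ H1
              branch[0] choose=3:
                H0 returns 150
                H1 returns [150]
              branch[1] choose=6:
                H0 returns 300
                H1 returns [300]
              branch[2] choose=3:
                H0 returns 150
                H1 returns [150]
      branch[1] choose=0:
        choose[0, 5, 5] @ H1
          branch[0] choose=0:
            choose[3, 6, 3] @ H1
              branch[0] choose=3:
                H0 returns 0
                H1 returns [0]
              branch[1] choose=6:
                H0 returns 0
                H1 returns [0]
              branch[2] choose=3:
                H0 returns 0
                H1 returns [0]
          branch[1] choose=5:
            choose[3, 6, 3] @ H1
              branch[0] choose=3:
                H0 returns 0
                H1 returns [0]
              branch[1] choose=6:
                H0 returns 0
                H1 returns [0]
              branch[2] choose=3:
                H0 returns 0
                H1 returns [0]
          branch[2] choose=5:
            choose[3, 6, 3] @ H1
              branch[0] choose=3:
                H0 returns 0
                H1 returns [0]
              branch[1] choose=6:
                H0 returns 0
                H1 returns [0]
              branch[2] choose=3:
                H0 returns 0
                H1 returns [0]
= [0, 0, 0, 0, 0, 0, 0, 0, 0, 0, 0, 0, 0, 0, 0, 0, 0, 0, 0, 0, 0, 150, 300, 150, 150, 300, 150, 0, 0, 0, 0, 0, 0, 0, 0, 0]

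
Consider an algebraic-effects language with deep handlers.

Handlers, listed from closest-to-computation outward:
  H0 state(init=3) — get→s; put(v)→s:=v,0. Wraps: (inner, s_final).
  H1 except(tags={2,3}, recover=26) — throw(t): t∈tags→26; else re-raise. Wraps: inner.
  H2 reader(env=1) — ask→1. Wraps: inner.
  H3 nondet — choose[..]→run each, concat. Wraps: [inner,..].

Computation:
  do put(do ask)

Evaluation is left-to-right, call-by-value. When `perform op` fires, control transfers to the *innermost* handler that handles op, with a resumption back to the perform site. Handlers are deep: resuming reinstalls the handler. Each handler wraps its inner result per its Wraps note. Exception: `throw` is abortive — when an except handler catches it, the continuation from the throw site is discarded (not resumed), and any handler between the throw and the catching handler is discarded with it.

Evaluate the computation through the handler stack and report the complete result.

Step-by-step:
ask @ H2 ⇒ 1
put(1) @ H0 ⇒ s:=1
H0 returns (0, 1)
H1 returns (0, 1)
H2 returns (0, 1)
H3 returns [(0, 1)]
= [(0, 1)]

Answer: [(0, 1)]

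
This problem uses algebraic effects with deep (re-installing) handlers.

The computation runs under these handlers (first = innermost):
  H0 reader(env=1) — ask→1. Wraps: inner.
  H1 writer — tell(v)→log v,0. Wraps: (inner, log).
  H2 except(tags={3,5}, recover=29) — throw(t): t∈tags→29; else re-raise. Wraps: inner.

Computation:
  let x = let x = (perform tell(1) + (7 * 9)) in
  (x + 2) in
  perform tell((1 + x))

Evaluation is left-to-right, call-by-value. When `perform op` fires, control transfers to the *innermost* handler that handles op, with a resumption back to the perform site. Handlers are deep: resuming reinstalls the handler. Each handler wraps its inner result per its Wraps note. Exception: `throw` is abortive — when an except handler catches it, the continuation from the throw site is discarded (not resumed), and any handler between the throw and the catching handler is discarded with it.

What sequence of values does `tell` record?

Answer: (1, 66)

Step-by-step:
tell(1) @ H1 ⇒ log+=1
tell(66) @ H1 ⇒ log+=66
H0 returns 0
H1 returns (0, (1, 66))
H2 returns (0, (1, 66))
= (0, (1, 66))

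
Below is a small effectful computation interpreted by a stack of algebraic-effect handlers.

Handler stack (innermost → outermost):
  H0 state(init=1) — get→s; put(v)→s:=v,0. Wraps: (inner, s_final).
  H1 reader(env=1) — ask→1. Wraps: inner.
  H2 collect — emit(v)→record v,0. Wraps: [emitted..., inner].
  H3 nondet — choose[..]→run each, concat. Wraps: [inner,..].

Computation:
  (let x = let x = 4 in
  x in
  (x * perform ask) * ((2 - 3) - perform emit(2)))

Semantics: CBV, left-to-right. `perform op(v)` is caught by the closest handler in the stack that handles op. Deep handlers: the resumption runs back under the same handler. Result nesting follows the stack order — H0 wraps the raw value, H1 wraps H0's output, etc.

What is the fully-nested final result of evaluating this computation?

Answer: [[2, (-4, 1)]]

Evaluation trace:
ask @ H1 ⇒ 1
emit(2) @ H2 ⇒ out+=2
H0 returns (-4, 1)
H1 returns (-4, 1)
H2 returns [2, (-4, 1)]
H3 returns [[2, (-4, 1)]]
= [[2, (-4, 1)]]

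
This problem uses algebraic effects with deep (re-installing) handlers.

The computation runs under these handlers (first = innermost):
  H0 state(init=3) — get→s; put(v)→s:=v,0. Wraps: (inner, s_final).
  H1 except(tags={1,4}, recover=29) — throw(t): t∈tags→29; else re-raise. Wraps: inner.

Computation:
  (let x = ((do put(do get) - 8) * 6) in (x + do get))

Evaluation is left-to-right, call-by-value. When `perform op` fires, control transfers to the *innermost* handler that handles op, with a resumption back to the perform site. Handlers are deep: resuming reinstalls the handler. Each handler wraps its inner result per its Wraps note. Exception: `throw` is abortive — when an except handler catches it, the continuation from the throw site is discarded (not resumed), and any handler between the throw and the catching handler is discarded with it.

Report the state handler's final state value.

Working:
get @ H0 ⇒ 3
put(3) @ H0 ⇒ s:=3
get @ H0 ⇒ 3
H0 returns (-45, 3)
H1 returns (-45, 3)
= (-45, 3)

Answer: 3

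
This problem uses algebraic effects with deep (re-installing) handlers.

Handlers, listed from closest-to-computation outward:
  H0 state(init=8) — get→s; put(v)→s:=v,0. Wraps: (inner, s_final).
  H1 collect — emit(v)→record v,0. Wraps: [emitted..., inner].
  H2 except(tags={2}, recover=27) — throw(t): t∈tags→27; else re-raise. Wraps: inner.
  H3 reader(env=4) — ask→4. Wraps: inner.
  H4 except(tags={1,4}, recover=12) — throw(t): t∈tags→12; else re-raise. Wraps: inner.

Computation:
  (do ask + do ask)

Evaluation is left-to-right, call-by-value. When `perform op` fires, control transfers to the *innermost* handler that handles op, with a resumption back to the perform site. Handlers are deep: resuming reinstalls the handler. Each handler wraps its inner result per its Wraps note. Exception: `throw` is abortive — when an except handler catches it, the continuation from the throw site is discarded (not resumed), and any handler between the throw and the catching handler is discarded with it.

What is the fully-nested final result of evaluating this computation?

Answer: [(8, 8)]

Evaluation trace:
ask @ H3 ⇒ 4
ask @ H3 ⇒ 4
H0 returns (8, 8)
H1 returns [(8, 8)]
H2 returns [(8, 8)]
H3 returns [(8, 8)]
H4 returns [(8, 8)]
= [(8, 8)]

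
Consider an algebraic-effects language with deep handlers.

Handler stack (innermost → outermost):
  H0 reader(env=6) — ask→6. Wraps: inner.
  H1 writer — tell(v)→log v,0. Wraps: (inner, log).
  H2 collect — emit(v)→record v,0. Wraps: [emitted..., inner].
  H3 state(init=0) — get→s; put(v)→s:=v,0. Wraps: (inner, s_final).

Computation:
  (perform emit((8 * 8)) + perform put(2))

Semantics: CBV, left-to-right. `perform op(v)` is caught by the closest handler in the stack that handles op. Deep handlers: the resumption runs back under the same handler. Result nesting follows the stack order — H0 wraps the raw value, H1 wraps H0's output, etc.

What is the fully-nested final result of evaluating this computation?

Working:
emit(64) @ H2 ⇒ out+=64
put(2) @ H3 ⇒ s:=2
H0 returns 0
H1 returns (0, ())
H2 returns [64, (0, ())]
H3 returns ([64, (0, ())], 2)
= ([64, (0, ())], 2)

Answer: ([64, (0, ())], 2)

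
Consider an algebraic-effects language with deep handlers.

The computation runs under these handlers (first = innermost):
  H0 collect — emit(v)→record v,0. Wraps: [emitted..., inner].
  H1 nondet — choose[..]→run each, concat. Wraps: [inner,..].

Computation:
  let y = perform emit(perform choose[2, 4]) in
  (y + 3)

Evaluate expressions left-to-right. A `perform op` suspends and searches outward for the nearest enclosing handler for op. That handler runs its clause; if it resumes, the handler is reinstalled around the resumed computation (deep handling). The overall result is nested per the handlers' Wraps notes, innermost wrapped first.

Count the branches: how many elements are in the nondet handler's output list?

Answer: 2

Evaluation trace:
choose[2, 4] @ H1
  branch[0] choose=2:
    emit(2) @ H0 ⇒ out+=2
    H0 returns [2, 3]
    H1 returns [[2, 3]]
  branch[1] choose=4:
    emit(4) @ H0 ⇒ out+=4
    H0 returns [4, 3]
    H1 returns [[4, 3]]
= [[2, 3], [4, 3]]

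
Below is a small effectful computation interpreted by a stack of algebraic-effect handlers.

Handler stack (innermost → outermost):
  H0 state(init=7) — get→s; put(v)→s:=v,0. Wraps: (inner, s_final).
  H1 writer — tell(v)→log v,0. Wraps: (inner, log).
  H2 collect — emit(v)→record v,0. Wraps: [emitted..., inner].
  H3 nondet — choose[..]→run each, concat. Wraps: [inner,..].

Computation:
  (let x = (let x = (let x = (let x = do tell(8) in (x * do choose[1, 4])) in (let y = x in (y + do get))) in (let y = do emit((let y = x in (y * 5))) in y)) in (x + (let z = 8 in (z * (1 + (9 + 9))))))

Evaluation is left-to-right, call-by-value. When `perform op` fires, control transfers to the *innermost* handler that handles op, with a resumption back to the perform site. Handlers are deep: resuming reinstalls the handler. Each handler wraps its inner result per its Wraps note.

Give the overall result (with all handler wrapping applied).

Answer: [[35, ((152, 7), (8))], [35, ((152, 7), (8))]]

Working:
tell(8) @ H1 ⇒ log+=8
choose[1, 4] @ H3
  branch[0] choose=1:
    get @ H0 ⇒ 7
    emit(35) @ H2 ⇒ out+=35
    H0 returns (152, 7)
    H1 returns ((152, 7), (8))
    H2 returns [35, ((152, 7), (8))]
    H3 returns [[35, ((152, 7), (8))]]
  branch[1] choose=4:
    get @ H0 ⇒ 7
    emit(35) @ H2 ⇒ out+=35
    H0 returns (152, 7)
    H1 returns ((152, 7), (8))
    H2 returns [35, ((152, 7), (8))]
    H3 returns [[35, ((152, 7), (8))]]
= [[35, ((152, 7), (8))], [35, ((152, 7), (8))]]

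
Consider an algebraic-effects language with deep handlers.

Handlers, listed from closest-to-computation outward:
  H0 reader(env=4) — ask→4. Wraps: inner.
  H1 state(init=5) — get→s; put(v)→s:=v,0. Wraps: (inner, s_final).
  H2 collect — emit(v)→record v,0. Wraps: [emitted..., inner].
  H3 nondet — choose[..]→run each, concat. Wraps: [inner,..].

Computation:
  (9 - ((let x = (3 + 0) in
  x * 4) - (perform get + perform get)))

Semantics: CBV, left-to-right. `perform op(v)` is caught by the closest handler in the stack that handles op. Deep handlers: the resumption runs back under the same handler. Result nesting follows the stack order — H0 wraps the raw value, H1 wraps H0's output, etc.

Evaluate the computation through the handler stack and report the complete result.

Answer: [[(7, 5)]]

Working:
get @ H1 ⇒ 5
get @ H1 ⇒ 5
H0 returns 7
H1 returns (7, 5)
H2 returns [(7, 5)]
H3 returns [[(7, 5)]]
= [[(7, 5)]]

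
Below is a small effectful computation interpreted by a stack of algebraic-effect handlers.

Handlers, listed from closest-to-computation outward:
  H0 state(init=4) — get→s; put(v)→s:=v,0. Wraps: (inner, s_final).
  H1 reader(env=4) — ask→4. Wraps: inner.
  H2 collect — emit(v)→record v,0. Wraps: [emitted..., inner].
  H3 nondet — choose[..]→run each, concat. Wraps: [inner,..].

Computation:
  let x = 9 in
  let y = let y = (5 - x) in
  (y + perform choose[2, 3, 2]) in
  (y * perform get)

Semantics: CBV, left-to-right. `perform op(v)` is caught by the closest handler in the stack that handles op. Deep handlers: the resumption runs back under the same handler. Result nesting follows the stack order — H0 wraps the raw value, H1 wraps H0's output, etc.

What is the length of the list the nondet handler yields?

Step-by-step:
choose[2, 3, 2] @ H3
  branch[0] choose=2:
    get @ H0 ⇒ 4
    H0 returns (-8, 4)
    H1 returns (-8, 4)
    H2 returns [(-8, 4)]
    H3 returns [[(-8, 4)]]
  branch[1] choose=3:
    get @ H0 ⇒ 4
    H0 returns (-4, 4)
    H1 returns (-4, 4)
    H2 returns [(-4, 4)]
    H3 returns [[(-4, 4)]]
  branch[2] choose=2:
    get @ H0 ⇒ 4
    H0 returns (-8, 4)
    H1 returns (-8, 4)
    H2 returns [(-8, 4)]
    H3 returns [[(-8, 4)]]
= [[(-8, 4)], [(-4, 4)], [(-8, 4)]]

Answer: 3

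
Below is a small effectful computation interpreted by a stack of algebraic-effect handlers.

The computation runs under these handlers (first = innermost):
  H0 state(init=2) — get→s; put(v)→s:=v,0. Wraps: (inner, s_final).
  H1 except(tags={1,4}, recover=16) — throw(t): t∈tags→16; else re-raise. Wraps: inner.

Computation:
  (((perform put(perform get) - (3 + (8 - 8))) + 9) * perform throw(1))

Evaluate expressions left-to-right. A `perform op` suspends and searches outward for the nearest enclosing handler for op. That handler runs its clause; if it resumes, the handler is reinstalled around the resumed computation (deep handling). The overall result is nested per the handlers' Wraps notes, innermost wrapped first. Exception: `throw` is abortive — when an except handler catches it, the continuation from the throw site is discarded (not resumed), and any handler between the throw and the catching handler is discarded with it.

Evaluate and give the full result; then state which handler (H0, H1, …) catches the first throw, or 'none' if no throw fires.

Answer: 16 ; first throw caught by: H1

Evaluation trace:
get @ H0 ⇒ 2
put(2) @ H0 ⇒ s:=2
throw(1) @ H1 caught ⇒ 16
= 16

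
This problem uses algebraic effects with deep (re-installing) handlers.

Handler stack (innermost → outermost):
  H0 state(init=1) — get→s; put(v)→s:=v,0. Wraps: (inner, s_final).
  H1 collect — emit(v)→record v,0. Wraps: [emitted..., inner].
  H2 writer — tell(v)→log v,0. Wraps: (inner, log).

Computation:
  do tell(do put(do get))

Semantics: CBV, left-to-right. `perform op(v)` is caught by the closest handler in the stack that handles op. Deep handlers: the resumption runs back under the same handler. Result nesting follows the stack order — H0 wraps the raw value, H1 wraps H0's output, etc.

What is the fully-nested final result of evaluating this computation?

Working:
get @ H0 ⇒ 1
put(1) @ H0 ⇒ s:=1
tell(0) @ H2 ⇒ log+=0
H0 returns (0, 1)
H1 returns [(0, 1)]
H2 returns ([(0, 1)], (0))
= ([(0, 1)], (0))

Answer: ([(0, 1)], (0))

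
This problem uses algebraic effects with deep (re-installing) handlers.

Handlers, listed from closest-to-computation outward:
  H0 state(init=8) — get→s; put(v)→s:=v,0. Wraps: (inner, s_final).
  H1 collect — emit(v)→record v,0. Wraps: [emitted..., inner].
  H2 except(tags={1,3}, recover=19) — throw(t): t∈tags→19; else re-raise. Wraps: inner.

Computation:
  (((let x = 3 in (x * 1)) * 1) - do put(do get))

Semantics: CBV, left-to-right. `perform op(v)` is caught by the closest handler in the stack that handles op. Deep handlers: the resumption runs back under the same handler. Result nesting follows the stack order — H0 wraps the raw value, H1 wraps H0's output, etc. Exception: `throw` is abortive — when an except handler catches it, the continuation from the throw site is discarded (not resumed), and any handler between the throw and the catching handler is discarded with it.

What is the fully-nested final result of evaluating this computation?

Answer: [(3, 8)]

Evaluation trace:
get @ H0 ⇒ 8
put(8) @ H0 ⇒ s:=8
H0 returns (3, 8)
H1 returns [(3, 8)]
H2 returns [(3, 8)]
= [(3, 8)]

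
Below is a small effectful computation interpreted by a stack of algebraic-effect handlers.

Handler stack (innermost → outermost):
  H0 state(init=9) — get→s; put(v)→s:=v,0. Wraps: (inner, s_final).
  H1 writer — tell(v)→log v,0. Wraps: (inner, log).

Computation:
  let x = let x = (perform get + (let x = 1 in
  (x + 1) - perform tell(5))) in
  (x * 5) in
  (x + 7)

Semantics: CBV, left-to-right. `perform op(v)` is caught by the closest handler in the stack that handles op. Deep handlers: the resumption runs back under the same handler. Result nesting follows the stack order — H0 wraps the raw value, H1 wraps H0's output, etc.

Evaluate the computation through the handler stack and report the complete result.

Step-by-step:
get @ H0 ⇒ 9
tell(5) @ H1 ⇒ log+=5
H0 returns (62, 9)
H1 returns ((62, 9), (5))
= ((62, 9), (5))

Answer: ((62, 9), (5))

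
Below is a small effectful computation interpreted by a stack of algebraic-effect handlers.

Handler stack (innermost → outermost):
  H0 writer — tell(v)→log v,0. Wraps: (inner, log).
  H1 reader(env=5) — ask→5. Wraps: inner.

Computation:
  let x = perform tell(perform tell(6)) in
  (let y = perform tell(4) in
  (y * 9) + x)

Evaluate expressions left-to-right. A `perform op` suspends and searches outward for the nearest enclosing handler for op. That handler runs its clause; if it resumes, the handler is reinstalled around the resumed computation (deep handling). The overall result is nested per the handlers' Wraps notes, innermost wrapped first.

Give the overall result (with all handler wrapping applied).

Answer: (0, (6, 0, 4))

Step-by-step:
tell(6) @ H0 ⇒ log+=6
tell(0) @ H0 ⇒ log+=0
tell(4) @ H0 ⇒ log+=4
H0 returns (0, (6, 0, 4))
H1 returns (0, (6, 0, 4))
= (0, (6, 0, 4))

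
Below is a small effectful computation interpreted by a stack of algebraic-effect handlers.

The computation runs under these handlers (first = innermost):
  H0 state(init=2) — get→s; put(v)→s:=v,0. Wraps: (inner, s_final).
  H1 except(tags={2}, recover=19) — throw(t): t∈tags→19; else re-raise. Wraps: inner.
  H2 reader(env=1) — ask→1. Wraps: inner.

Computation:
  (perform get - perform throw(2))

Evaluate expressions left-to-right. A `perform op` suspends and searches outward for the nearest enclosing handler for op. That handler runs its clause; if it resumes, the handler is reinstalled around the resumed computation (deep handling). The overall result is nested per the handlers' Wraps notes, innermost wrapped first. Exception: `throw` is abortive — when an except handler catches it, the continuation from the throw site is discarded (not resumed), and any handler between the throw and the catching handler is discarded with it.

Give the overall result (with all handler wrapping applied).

Answer: 19

Step-by-step:
get @ H0 ⇒ 2
throw(2) @ H1 caught ⇒ 19
H2 returns 19
= 19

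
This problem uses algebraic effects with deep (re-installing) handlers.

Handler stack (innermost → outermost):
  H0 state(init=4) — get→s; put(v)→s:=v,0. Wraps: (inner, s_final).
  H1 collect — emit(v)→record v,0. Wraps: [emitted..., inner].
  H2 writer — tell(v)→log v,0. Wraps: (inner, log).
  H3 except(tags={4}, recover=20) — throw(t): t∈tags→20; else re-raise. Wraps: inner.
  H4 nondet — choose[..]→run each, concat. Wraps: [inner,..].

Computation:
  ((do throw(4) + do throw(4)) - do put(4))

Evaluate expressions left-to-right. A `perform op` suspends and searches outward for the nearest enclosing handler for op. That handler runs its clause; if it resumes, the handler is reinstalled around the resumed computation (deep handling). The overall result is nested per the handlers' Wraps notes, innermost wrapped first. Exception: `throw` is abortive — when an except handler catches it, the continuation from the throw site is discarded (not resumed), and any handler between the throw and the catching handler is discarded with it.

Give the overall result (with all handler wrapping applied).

Working:
throw(4) @ H3 caught ⇒ 20
H4 returns [20]
= [20]

Answer: [20]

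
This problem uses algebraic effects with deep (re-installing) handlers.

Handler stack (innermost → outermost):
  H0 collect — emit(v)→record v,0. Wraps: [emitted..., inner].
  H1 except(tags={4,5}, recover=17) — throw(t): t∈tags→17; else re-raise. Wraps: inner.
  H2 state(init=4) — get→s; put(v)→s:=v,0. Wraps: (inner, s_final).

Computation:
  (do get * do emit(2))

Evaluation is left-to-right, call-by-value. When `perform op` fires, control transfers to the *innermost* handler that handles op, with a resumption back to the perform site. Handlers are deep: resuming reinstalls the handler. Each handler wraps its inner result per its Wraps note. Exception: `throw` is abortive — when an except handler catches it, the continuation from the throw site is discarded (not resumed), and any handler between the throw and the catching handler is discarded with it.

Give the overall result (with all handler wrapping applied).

Working:
get @ H2 ⇒ 4
emit(2) @ H0 ⇒ out+=2
H0 returns [2, 0]
H1 returns [2, 0]
H2 returns ([2, 0], 4)
= ([2, 0], 4)

Answer: ([2, 0], 4)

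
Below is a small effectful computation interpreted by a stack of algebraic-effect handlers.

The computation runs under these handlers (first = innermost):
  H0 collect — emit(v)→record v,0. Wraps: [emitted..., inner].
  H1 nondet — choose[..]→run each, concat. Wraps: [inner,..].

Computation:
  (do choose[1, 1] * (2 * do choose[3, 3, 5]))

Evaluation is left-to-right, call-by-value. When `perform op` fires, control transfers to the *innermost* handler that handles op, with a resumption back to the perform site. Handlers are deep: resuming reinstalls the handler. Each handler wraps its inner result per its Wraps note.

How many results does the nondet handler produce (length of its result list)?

Step-by-step:
choose[1, 1] @ H1
  branch[0] choose=1:
    choose[3, 3, 5] @ H1
      branch[0] choose=3:
        H0 returns [6]
        H1 returns [[6]]
      branch[1] choose=3:
        H0 returns [6]
        H1 returns [[6]]
      branch[2] choose=5:
        H0 returns [10]
        H1 returns [[10]]
  branch[1] choose=1:
    choose[3, 3, 5] @ H1
      branch[0] choose=3:
        H0 returns [6]
        H1 returns [[6]]
      branch[1] choose=3:
        H0 returns [6]
        H1 returns [[6]]
      branch[2] choose=5:
        H0 returns [10]
        H1 returns [[10]]
= [[6], [6], [10], [6], [6], [10]]

Answer: 6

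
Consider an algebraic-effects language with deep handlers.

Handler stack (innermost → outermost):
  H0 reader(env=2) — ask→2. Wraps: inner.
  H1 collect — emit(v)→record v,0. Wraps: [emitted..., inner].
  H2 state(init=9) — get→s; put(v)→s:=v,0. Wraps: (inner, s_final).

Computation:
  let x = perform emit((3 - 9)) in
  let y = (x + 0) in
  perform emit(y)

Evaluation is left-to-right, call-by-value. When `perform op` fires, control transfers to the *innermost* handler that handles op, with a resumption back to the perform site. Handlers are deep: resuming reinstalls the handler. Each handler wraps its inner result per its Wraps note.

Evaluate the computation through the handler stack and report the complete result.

Answer: ([-6, 0, 0], 9)

Working:
emit(-6) @ H1 ⇒ out+=-6
emit(0) @ H1 ⇒ out+=0
H0 returns 0
H1 returns [-6, 0, 0]
H2 returns ([-6, 0, 0], 9)
= ([-6, 0, 0], 9)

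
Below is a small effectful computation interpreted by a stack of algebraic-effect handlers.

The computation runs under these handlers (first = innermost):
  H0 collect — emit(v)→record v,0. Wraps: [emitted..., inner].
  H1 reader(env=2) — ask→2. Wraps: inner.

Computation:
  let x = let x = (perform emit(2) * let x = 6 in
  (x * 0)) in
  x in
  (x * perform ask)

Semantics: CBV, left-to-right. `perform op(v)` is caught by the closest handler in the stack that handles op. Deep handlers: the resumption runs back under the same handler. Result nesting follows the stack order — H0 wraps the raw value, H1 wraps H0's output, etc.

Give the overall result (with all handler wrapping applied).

Answer: [2, 0]

Evaluation trace:
emit(2) @ H0 ⇒ out+=2
ask @ H1 ⇒ 2
H0 returns [2, 0]
H1 returns [2, 0]
= [2, 0]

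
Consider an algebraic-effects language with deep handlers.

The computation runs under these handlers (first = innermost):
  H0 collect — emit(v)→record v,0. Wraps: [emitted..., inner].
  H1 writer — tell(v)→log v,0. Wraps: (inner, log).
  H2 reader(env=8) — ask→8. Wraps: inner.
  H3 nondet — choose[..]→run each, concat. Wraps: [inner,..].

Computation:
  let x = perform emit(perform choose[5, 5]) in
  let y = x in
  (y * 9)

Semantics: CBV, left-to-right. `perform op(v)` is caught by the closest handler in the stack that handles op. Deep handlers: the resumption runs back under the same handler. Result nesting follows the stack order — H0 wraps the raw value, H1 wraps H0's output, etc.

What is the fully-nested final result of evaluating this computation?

Answer: [([5, 0], ()), ([5, 0], ())]

Evaluation trace:
choose[5, 5] @ H3
  branch[0] choose=5:
    emit(5) @ H0 ⇒ out+=5
    H0 returns [5, 0]
    H1 returns ([5, 0], ())
    H2 returns ([5, 0], ())
    H3 returns [([5, 0], ())]
  branch[1] choose=5:
    emit(5) @ H0 ⇒ out+=5
    H0 returns [5, 0]
    H1 returns ([5, 0], ())
    H2 returns ([5, 0], ())
    H3 returns [([5, 0], ())]
= [([5, 0], ()), ([5, 0], ())]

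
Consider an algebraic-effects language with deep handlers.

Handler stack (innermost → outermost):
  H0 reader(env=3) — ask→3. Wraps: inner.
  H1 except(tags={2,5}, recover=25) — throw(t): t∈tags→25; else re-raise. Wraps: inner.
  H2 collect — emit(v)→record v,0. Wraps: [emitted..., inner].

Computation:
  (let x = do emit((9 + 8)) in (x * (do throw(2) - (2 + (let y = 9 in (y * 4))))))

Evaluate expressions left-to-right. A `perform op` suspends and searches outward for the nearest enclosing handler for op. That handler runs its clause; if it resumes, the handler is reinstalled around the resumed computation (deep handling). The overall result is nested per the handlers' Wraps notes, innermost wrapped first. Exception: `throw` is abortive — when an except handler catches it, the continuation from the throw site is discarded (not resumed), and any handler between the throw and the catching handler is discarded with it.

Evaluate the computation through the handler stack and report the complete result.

Step-by-step:
emit(17) @ H2 ⇒ out+=17
throw(2) @ H1 caught ⇒ 25
H2 returns [17, 25]
= [17, 25]

Answer: [17, 25]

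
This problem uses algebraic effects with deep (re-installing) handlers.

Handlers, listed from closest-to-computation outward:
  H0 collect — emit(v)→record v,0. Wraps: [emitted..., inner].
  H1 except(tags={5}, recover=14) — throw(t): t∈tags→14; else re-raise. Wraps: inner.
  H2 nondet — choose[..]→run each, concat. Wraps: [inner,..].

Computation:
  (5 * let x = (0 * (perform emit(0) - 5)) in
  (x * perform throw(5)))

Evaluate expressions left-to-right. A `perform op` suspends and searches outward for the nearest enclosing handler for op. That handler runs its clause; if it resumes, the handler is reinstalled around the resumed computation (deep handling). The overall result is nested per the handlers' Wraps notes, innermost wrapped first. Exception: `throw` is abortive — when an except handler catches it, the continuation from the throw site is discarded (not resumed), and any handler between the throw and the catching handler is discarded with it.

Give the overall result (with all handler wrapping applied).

Answer: [14]

Working:
emit(0) @ H0 ⇒ out+=0
throw(5) @ H1 caught ⇒ 14
H2 returns [14]
= [14]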